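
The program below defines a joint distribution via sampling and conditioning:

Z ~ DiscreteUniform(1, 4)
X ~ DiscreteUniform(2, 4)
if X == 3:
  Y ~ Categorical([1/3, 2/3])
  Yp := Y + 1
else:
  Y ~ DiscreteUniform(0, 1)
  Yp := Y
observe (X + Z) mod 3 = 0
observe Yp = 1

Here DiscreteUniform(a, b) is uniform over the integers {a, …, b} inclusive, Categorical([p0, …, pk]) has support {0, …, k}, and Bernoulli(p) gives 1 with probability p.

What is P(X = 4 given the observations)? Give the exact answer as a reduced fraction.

Enumerate traces; 4 have nonzero weight after conditioning:
  (Z=1, X=2, Y=1) weight 1/24
  (Z=2, X=4, Y=1) weight 1/24
  (Z=3, X=3, Y=0) weight 1/36
  (Z=4, X=2, Y=1) weight 1/24
Group by X:
  weight(X=2) = 1/12
  weight(X=3) = 1/36
  weight(X=4) = 1/24
Total weight = 1/12 + 1/36 + 1/24 = 11/72
P(X=2 | obs) = 1/12 / 11/72 = 6/11
P(X=3 | obs) = 1/36 / 11/72 = 2/11
P(X=4 | obs) = 1/24 / 11/72 = 3/11

P(X = 4 | obs) = 3/11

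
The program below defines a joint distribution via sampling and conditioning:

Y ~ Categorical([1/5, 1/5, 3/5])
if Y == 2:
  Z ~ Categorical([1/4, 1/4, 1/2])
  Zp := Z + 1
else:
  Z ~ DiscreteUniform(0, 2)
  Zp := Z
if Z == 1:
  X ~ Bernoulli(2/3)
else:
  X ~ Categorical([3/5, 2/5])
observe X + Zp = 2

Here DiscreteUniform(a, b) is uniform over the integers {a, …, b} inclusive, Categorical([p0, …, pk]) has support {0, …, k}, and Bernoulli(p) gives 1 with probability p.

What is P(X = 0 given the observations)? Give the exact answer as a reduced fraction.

Enumerate traces; 6 have nonzero weight after conditioning:
  (Y=0, Z=1, X=1) weight 2/45
  (Y=0, Z=2, X=0) weight 1/25
  (Y=1, Z=1, X=1) weight 2/45
  (Y=1, Z=2, X=0) weight 1/25
  (Y=2, Z=0, X=1) weight 3/50
  (Y=2, Z=1, X=0) weight 1/20
Group by X:
  weight(X=0) = 13/100
  weight(X=1) = 67/450
Total weight = 13/100 + 67/450 = 251/900
P(X=0 | obs) = 13/100 / 251/900 = 117/251
P(X=1 | obs) = 67/450 / 251/900 = 134/251

P(X = 0 | obs) = 117/251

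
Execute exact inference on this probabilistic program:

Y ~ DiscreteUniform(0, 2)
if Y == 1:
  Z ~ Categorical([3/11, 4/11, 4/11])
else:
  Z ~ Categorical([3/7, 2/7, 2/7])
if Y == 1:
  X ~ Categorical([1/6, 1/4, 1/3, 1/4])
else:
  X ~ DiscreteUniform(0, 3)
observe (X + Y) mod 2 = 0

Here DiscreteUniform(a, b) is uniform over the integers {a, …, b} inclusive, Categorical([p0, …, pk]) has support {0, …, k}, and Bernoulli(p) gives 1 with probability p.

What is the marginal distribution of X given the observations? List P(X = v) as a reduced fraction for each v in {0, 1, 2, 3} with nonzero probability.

Enumerate traces; 18 have nonzero weight after conditioning:
  (Y=0, Z=0, X=0) weight 1/28
  (Y=0, Z=0, X=2) weight 1/28
  (Y=0, Z=1, X=0) weight 1/42
  (Y=0, Z=1, X=2) weight 1/42
  (Y=0, Z=2, X=0) weight 1/42
  (Y=0, Z=2, X=2) weight 1/42
  (Y=1, Z=0, X=1) weight 1/44
  (Y=1, Z=0, X=3) weight 1/44
  … 10 more
Group by X:
  weight(X=0) = 1/6
  weight(X=1) = 1/12
  weight(X=2) = 1/6
  weight(X=3) = 1/12
Total weight = 1/6 + 1/12 + 1/6 + 1/12 = 1/2
P(X=0 | obs) = 1/6 / 1/2 = 1/3
P(X=1 | obs) = 1/12 / 1/2 = 1/6
P(X=2 | obs) = 1/6 / 1/2 = 1/3
P(X=3 | obs) = 1/12 / 1/2 = 1/6

P(X=0) = 1/3, P(X=1) = 1/6, P(X=2) = 1/3, P(X=3) = 1/6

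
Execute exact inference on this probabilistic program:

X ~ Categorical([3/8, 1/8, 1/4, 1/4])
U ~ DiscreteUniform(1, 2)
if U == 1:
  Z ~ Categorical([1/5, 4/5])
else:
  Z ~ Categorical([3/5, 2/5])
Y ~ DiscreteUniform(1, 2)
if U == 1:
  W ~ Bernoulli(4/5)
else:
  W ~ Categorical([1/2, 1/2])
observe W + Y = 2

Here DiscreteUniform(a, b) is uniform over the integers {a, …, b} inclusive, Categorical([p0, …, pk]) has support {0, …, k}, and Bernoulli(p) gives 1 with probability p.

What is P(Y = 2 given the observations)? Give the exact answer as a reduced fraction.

Enumerate traces; 32 have nonzero weight after conditioning:
  (X=0, U=1, Z=0, Y=1, W=1) weight 3/200
  (X=0, U=1, Z=0, Y=2, W=0) weight 3/800
  (X=0, U=1, Z=1, Y=1, W=1) weight 3/50
  (X=0, U=1, Z=1, Y=2, W=0) weight 3/200
  (X=0, U=2, Z=0, Y=1, W=1) weight 9/320
  (X=0, U=2, Z=0, Y=2, W=0) weight 9/320
  (X=0, U=2, Z=1, Y=1, W=1) weight 3/160
  (X=0, U=2, Z=1, Y=2, W=0) weight 3/160
  … 24 more
Group by Y:
  weight(Y=1) = 13/40
  weight(Y=2) = 7/40
Total weight = 13/40 + 7/40 = 1/2
P(Y=1 | obs) = 13/40 / 1/2 = 13/20
P(Y=2 | obs) = 7/40 / 1/2 = 7/20

P(Y = 2 | obs) = 7/20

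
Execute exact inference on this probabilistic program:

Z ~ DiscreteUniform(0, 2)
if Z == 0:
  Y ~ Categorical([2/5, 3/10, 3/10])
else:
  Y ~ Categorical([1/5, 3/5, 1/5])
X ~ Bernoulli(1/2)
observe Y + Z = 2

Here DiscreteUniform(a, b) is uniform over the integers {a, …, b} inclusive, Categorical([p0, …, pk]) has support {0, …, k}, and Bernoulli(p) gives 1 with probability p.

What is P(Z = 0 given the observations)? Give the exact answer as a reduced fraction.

Enumerate traces; 6 have nonzero weight after conditioning:
  (Z=0, Y=2, X=0) weight 1/20
  (Z=0, Y=2, X=1) weight 1/20
  (Z=1, Y=1, X=0) weight 1/10
  (Z=1, Y=1, X=1) weight 1/10
  (Z=2, Y=0, X=0) weight 1/30
  (Z=2, Y=0, X=1) weight 1/30
Group by Z:
  weight(Z=0) = 1/10
  weight(Z=1) = 1/5
  weight(Z=2) = 1/15
Total weight = 1/10 + 1/5 + 1/15 = 11/30
P(Z=0 | obs) = 1/10 / 11/30 = 3/11
P(Z=1 | obs) = 1/5 / 11/30 = 6/11
P(Z=2 | obs) = 1/15 / 11/30 = 2/11

P(Z = 0 | obs) = 3/11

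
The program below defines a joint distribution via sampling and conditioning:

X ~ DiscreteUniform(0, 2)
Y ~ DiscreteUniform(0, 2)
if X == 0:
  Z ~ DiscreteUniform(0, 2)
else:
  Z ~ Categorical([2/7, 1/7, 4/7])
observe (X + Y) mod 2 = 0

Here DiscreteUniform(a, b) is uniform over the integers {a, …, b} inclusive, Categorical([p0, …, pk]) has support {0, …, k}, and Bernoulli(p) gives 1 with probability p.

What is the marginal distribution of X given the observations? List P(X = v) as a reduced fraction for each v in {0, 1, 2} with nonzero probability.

Enumerate traces; 15 have nonzero weight after conditioning:
  (X=0, Y=0, Z=0) weight 1/27
  (X=0, Y=0, Z=1) weight 1/27
  (X=0, Y=0, Z=2) weight 1/27
  (X=0, Y=2, Z=0) weight 1/27
  (X=0, Y=2, Z=1) weight 1/27
  (X=0, Y=2, Z=2) weight 1/27
  (X=1, Y=1, Z=0) weight 2/63
  (X=1, Y=1, Z=1) weight 1/63
  (X=2, Y=0, Z=0) weight 2/63
  … 6 more
Group by X:
  weight(X=0) = 2/9
  weight(X=1) = 1/9
  weight(X=2) = 2/9
Total weight = 2/9 + 1/9 + 2/9 = 5/9
P(X=0 | obs) = 2/9 / 5/9 = 2/5
P(X=1 | obs) = 1/9 / 5/9 = 1/5
P(X=2 | obs) = 2/9 / 5/9 = 2/5

P(X=0) = 2/5, P(X=1) = 1/5, P(X=2) = 2/5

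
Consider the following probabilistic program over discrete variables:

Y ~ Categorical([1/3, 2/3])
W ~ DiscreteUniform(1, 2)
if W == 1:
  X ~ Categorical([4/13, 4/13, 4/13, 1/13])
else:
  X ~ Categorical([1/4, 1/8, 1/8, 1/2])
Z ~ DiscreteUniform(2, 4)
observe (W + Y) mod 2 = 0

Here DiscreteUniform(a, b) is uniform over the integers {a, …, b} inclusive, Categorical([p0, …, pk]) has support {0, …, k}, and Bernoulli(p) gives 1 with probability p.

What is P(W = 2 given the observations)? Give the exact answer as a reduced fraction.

P(W = 2 | obs) = 1/3

Enumerate traces; 24 have nonzero weight after conditioning:
  (Y=0, W=2, X=0, Z=2) weight 1/72
  (Y=0, W=2, X=0, Z=3) weight 1/72
  (Y=0, W=2, X=0, Z=4) weight 1/72
  (Y=0, W=2, X=1, Z=2) weight 1/144
  (Y=0, W=2, X=1, Z=3) weight 1/144
  (Y=0, W=2, X=1, Z=4) weight 1/144
  (Y=0, W=2, X=2, Z=2) weight 1/144
  (Y=0, W=2, X=2, Z=3) weight 1/144
  (Y=1, W=1, X=0, Z=2) weight 4/117
  … 15 more
Group by W:
  weight(W=1) = 1/3
  weight(W=2) = 1/6
Total weight = 1/3 + 1/6 = 1/2
P(W=1 | obs) = 1/3 / 1/2 = 2/3
P(W=2 | obs) = 1/6 / 1/2 = 1/3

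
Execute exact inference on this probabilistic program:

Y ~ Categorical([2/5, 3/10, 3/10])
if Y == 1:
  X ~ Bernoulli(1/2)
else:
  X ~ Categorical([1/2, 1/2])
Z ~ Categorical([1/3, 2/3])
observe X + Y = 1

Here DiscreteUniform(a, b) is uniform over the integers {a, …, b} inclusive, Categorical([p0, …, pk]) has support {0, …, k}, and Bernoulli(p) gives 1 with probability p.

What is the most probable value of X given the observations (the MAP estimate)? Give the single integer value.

argmax_v P(X = v | obs) = 1

Enumerate traces; 4 have nonzero weight after conditioning:
  (Y=0, X=1, Z=0) weight 1/15
  (Y=0, X=1, Z=1) weight 2/15
  (Y=1, X=0, Z=0) weight 1/20
  (Y=1, X=0, Z=1) weight 1/10
Group by X:
  weight(X=0) = 3/20
  weight(X=1) = 1/5
Total weight = 3/20 + 1/5 = 7/20
P(X=0 | obs) = 3/20 / 7/20 = 3/7
P(X=1 | obs) = 1/5 / 7/20 = 4/7
argmax = 1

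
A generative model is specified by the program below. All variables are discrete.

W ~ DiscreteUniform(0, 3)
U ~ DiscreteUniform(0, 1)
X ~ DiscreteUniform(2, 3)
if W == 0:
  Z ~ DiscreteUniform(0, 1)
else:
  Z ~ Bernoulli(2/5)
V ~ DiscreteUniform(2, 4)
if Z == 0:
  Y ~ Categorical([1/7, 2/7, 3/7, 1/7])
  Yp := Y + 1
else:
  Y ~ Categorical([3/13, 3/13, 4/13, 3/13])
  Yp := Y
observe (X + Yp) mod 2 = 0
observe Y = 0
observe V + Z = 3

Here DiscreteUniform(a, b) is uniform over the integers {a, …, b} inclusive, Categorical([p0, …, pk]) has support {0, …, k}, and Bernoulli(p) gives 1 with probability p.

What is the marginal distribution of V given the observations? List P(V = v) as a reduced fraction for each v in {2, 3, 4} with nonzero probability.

Enumerate traces; 16 have nonzero weight after conditioning:
  (W=0, U=0, X=2, Z=1, V=2, Y=0) weight 1/416
  (W=0, U=0, X=3, Z=0, V=3, Y=0) weight 1/672
  (W=0, U=1, X=2, Z=1, V=2, Y=0) weight 1/416
  (W=0, U=1, X=3, Z=0, V=3, Y=0) weight 1/672
  (W=1, U=0, X=2, Z=1, V=2, Y=0) weight 1/520
  (W=1, U=0, X=3, Z=0, V=3, Y=0) weight 1/560
  (W=1, U=1, X=2, Z=1, V=2, Y=0) weight 1/520
  (W=1, U=1, X=3, Z=0, V=3, Y=0) weight 1/560
  … 8 more
Group by V:
  weight(V=2) = 17/1040
  weight(V=3) = 23/1680
Total weight = 17/1040 + 23/1680 = 41/1365
P(V=2 | obs) = 17/1040 / 41/1365 = 357/656
P(V=3 | obs) = 23/1680 / 41/1365 = 299/656

P(V=2) = 357/656, P(V=3) = 299/656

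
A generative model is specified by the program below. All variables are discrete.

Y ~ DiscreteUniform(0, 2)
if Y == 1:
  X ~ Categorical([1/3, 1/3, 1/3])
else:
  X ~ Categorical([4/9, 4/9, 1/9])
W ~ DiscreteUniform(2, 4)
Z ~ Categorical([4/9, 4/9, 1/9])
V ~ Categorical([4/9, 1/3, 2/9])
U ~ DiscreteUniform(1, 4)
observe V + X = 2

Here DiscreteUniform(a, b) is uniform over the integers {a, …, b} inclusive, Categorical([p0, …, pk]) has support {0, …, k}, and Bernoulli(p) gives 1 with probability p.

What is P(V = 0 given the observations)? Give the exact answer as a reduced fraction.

Enumerate traces; 324 have nonzero weight after conditioning:
  (Y=0, X=0, W=2, Z=0, V=2, U=1) weight 8/6561
  (Y=0, X=0, W=2, Z=0, V=2, U=2) weight 8/6561
  (Y=0, X=0, W=2, Z=0, V=2, U=3) weight 8/6561
  (Y=0, X=0, W=2, Z=0, V=2, U=4) weight 8/6561
  (Y=0, X=0, W=2, Z=1, V=2, U=1) weight 8/6561
  (Y=0, X=0, W=2, Z=1, V=2, U=2) weight 8/6561
  (Y=0, X=0, W=2, Z=1, V=2, U=3) weight 8/6561
  (Y=0, X=0, W=2, Z=1, V=2, U=4) weight 8/6561
  (Y=0, X=1, W=2, Z=0, V=1, U=1) weight 4/2187
  (Y=0, X=2, W=2, Z=0, V=0, U=1) weight 4/6561
  … 314 more
Group by V:
  weight(V=0) = 20/243
  weight(V=1) = 11/81
  weight(V=2) = 22/243
Total weight = 20/243 + 11/81 + 22/243 = 25/81
P(V=0 | obs) = 20/243 / 25/81 = 4/15
P(V=1 | obs) = 11/81 / 25/81 = 11/25
P(V=2 | obs) = 22/243 / 25/81 = 22/75

P(V = 0 | obs) = 4/15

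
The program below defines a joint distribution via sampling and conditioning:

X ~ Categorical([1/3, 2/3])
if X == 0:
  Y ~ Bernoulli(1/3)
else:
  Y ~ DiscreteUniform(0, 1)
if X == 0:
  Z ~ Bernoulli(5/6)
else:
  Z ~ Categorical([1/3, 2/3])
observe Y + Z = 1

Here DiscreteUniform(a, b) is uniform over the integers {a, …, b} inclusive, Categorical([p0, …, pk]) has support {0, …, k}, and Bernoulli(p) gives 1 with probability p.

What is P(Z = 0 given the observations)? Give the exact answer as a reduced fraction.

P(Z = 0 | obs) = 7/29

Enumerate traces; 4 have nonzero weight after conditioning:
  (X=0, Y=0, Z=1) weight 5/27
  (X=0, Y=1, Z=0) weight 1/54
  (X=1, Y=0, Z=1) weight 2/9
  (X=1, Y=1, Z=0) weight 1/9
Group by Z:
  weight(Z=0) = 7/54
  weight(Z=1) = 11/27
Total weight = 7/54 + 11/27 = 29/54
P(Z=0 | obs) = 7/54 / 29/54 = 7/29
P(Z=1 | obs) = 11/27 / 29/54 = 22/29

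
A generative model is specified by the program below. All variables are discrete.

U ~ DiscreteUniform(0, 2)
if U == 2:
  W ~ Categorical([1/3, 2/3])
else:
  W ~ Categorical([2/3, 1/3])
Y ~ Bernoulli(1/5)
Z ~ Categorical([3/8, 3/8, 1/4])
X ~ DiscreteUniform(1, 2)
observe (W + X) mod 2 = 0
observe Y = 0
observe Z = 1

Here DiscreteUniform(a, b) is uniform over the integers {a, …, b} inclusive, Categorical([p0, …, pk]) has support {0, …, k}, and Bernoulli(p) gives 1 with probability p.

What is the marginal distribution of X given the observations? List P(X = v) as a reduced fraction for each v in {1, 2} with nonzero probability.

P(X=1) = 4/9, P(X=2) = 5/9

Enumerate traces; 6 have nonzero weight after conditioning:
  (U=0, W=0, Y=0, Z=1, X=2) weight 1/30
  (U=0, W=1, Y=0, Z=1, X=1) weight 1/60
  (U=1, W=0, Y=0, Z=1, X=2) weight 1/30
  (U=1, W=1, Y=0, Z=1, X=1) weight 1/60
  (U=2, W=0, Y=0, Z=1, X=2) weight 1/60
  (U=2, W=1, Y=0, Z=1, X=1) weight 1/30
Group by X:
  weight(X=1) = 1/15
  weight(X=2) = 1/12
Total weight = 1/15 + 1/12 = 3/20
P(X=1 | obs) = 1/15 / 3/20 = 4/9
P(X=2 | obs) = 1/12 / 3/20 = 5/9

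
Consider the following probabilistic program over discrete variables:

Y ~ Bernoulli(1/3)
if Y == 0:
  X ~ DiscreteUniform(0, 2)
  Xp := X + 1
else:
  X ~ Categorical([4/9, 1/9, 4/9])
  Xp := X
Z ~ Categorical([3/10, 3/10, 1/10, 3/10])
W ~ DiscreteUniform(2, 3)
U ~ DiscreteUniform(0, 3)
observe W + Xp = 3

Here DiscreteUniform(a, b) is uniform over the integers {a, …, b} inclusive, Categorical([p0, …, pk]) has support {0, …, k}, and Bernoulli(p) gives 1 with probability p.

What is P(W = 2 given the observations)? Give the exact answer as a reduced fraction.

Enumerate traces; 48 have nonzero weight after conditioning:
  (Y=0, X=0, Z=0, W=2, U=0) weight 1/120
  (Y=0, X=0, Z=0, W=2, U=1) weight 1/120
  (Y=0, X=0, Z=0, W=2, U=2) weight 1/120
  (Y=0, X=0, Z=0, W=2, U=3) weight 1/120
  (Y=0, X=0, Z=1, W=2, U=0) weight 1/120
  (Y=0, X=0, Z=1, W=2, U=1) weight 1/120
  (Y=0, X=0, Z=1, W=2, U=2) weight 1/120
  (Y=0, X=0, Z=1, W=2, U=3) weight 1/120
  (Y=1, X=0, Z=0, W=3, U=0) weight 1/180
  … 39 more
Group by W:
  weight(W=2) = 7/54
  weight(W=3) = 2/27
Total weight = 7/54 + 2/27 = 11/54
P(W=2 | obs) = 7/54 / 11/54 = 7/11
P(W=3 | obs) = 2/27 / 11/54 = 4/11

P(W = 2 | obs) = 7/11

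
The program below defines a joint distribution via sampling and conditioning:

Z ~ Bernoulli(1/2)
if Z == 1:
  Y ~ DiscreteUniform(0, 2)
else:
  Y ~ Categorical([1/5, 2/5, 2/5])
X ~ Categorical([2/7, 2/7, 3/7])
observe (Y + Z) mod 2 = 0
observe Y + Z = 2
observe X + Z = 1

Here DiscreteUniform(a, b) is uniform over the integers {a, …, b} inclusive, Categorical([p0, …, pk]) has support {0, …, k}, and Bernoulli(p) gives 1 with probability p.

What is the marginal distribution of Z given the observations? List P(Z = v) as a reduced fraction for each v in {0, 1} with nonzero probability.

Enumerate traces; 2 have nonzero weight after conditioning:
  (Z=0, Y=2, X=1) weight 2/35
  (Z=1, Y=1, X=0) weight 1/21
Group by Z:
  weight(Z=0) = 2/35
  weight(Z=1) = 1/21
Total weight = 2/35 + 1/21 = 11/105
P(Z=0 | obs) = 2/35 / 11/105 = 6/11
P(Z=1 | obs) = 1/21 / 11/105 = 5/11

P(Z=0) = 6/11, P(Z=1) = 5/11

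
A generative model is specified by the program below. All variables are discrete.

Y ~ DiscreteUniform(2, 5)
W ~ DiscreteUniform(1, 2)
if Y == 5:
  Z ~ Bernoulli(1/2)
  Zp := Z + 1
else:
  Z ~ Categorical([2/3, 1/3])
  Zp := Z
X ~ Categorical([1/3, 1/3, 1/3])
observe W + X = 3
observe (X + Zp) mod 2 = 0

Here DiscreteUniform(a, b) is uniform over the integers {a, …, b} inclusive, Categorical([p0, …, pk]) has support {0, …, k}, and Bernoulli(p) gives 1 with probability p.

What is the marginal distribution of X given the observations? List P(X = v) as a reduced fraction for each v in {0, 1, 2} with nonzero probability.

P(X=1) = 3/8, P(X=2) = 5/8

Enumerate traces; 8 have nonzero weight after conditioning:
  (Y=2, W=1, Z=0, X=2) weight 1/36
  (Y=2, W=2, Z=1, X=1) weight 1/72
  (Y=3, W=1, Z=0, X=2) weight 1/36
  (Y=3, W=2, Z=1, X=1) weight 1/72
  (Y=4, W=1, Z=0, X=2) weight 1/36
  (Y=4, W=2, Z=1, X=1) weight 1/72
  (Y=5, W=1, Z=1, X=2) weight 1/48
  (Y=5, W=2, Z=0, X=1) weight 1/48
Group by X:
  weight(X=1) = 1/16
  weight(X=2) = 5/48
Total weight = 1/16 + 5/48 = 1/6
P(X=1 | obs) = 1/16 / 1/6 = 3/8
P(X=2 | obs) = 5/48 / 1/6 = 5/8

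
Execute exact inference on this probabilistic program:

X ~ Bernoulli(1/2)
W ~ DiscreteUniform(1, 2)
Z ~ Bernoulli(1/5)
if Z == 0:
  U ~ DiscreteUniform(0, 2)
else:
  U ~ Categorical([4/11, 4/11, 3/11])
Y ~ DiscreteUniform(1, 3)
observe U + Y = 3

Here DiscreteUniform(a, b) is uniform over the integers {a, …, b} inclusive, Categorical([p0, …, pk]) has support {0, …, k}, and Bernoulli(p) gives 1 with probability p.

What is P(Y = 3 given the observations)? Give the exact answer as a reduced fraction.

Enumerate traces; 24 have nonzero weight after conditioning:
  (X=0, W=1, Z=0, U=0, Y=3) weight 1/45
  (X=0, W=1, Z=0, U=1, Y=2) weight 1/45
  (X=0, W=1, Z=0, U=2, Y=1) weight 1/45
  (X=0, W=1, Z=1, U=0, Y=3) weight 1/165
  (X=0, W=1, Z=1, U=1, Y=2) weight 1/165
  (X=0, W=1, Z=1, U=2, Y=1) weight 1/220
  (X=0, W=2, Z=0, U=0, Y=3) weight 1/45
  (X=0, W=2, Z=0, U=1, Y=2) weight 1/45
  … 16 more
Group by Y:
  weight(Y=1) = 53/495
  weight(Y=2) = 56/495
  weight(Y=3) = 56/495
Total weight = 53/495 + 56/495 + 56/495 = 1/3
P(Y=1 | obs) = 53/495 / 1/3 = 53/165
P(Y=2 | obs) = 56/495 / 1/3 = 56/165
P(Y=3 | obs) = 56/495 / 1/3 = 56/165

P(Y = 3 | obs) = 56/165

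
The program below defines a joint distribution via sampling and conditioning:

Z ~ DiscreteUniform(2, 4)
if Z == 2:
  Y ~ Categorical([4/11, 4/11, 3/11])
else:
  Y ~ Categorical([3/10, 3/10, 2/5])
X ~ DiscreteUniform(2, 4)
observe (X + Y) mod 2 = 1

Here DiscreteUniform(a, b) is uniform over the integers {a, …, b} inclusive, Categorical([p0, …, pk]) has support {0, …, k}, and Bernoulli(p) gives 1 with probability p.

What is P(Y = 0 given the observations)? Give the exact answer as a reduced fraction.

P(Y = 0 | obs) = 53/218

Enumerate traces; 12 have nonzero weight after conditioning:
  (Z=2, Y=0, X=3) weight 4/99
  (Z=2, Y=1, X=2) weight 4/99
  (Z=2, Y=1, X=4) weight 4/99
  (Z=2, Y=2, X=3) weight 1/33
  (Z=3, Y=0, X=3) weight 1/30
  (Z=3, Y=1, X=2) weight 1/30
  (Z=3, Y=1, X=4) weight 1/30
  (Z=3, Y=2, X=3) weight 2/45
  … 4 more
Group by Y:
  weight(Y=0) = 53/495
  weight(Y=1) = 106/495
  weight(Y=2) = 59/495
Total weight = 53/495 + 106/495 + 59/495 = 218/495
P(Y=0 | obs) = 53/495 / 218/495 = 53/218
P(Y=1 | obs) = 106/495 / 218/495 = 53/109
P(Y=2 | obs) = 59/495 / 218/495 = 59/218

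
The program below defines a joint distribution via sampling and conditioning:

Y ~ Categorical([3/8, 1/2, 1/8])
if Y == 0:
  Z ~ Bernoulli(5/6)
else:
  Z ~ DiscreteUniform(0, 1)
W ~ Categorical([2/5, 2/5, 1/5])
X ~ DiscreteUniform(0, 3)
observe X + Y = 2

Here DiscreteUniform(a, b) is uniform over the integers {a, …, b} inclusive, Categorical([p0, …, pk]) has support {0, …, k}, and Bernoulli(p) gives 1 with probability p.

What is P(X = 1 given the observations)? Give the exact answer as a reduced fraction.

Enumerate traces; 18 have nonzero weight after conditioning:
  (Y=0, Z=0, W=0, X=2) weight 1/160
  (Y=0, Z=0, W=1, X=2) weight 1/160
  (Y=0, Z=0, W=2, X=2) weight 1/320
  (Y=0, Z=1, W=0, X=2) weight 1/32
  (Y=0, Z=1, W=1, X=2) weight 1/32
  (Y=0, Z=1, W=2, X=2) weight 1/64
  (Y=1, Z=0, W=0, X=1) weight 1/40
  (Y=1, Z=0, W=1, X=1) weight 1/40
  (Y=2, Z=0, W=0, X=0) weight 1/160
  … 9 more
Group by X:
  weight(X=0) = 1/32
  weight(X=1) = 1/8
  weight(X=2) = 3/32
Total weight = 1/32 + 1/8 + 3/32 = 1/4
P(X=0 | obs) = 1/32 / 1/4 = 1/8
P(X=1 | obs) = 1/8 / 1/4 = 1/2
P(X=2 | obs) = 3/32 / 1/4 = 3/8

P(X = 1 | obs) = 1/2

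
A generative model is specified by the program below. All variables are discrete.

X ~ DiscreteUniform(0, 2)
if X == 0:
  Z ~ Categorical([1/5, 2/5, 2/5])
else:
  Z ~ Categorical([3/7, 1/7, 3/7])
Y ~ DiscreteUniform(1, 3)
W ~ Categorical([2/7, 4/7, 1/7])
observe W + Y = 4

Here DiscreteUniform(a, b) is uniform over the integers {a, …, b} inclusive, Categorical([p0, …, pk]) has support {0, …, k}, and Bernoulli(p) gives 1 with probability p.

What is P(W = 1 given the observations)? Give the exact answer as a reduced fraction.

Enumerate traces; 18 have nonzero weight after conditioning:
  (X=0, Z=0, Y=2, W=2) weight 1/315
  (X=0, Z=0, Y=3, W=1) weight 4/315
  (X=0, Z=1, Y=2, W=2) weight 2/315
  (X=0, Z=1, Y=3, W=1) weight 8/315
  (X=0, Z=2, Y=2, W=2) weight 2/315
  (X=0, Z=2, Y=3, W=1) weight 8/315
  (X=1, Z=0, Y=2, W=2) weight 1/147
  (X=1, Z=0, Y=3, W=1) weight 4/147
  … 10 more
Group by W:
  weight(W=1) = 4/21
  weight(W=2) = 1/21
Total weight = 4/21 + 1/21 = 5/21
P(W=1 | obs) = 4/21 / 5/21 = 4/5
P(W=2 | obs) = 1/21 / 5/21 = 1/5

P(W = 1 | obs) = 4/5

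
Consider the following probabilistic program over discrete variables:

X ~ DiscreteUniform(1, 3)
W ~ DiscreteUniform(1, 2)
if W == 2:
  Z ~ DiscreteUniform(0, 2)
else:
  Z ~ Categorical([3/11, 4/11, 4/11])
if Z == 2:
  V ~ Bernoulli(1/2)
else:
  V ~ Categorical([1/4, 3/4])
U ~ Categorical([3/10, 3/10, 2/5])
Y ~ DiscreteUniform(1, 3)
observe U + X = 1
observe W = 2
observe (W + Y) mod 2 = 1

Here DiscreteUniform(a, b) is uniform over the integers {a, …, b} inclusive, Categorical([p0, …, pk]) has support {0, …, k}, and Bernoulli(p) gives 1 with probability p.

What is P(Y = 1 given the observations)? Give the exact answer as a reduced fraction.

P(Y = 1 | obs) = 1/2

Enumerate traces; 12 have nonzero weight after conditioning:
  (X=1, W=2, Z=0, V=0, U=0, Y=1) weight 1/720
  (X=1, W=2, Z=0, V=0, U=0, Y=3) weight 1/720
  (X=1, W=2, Z=0, V=1, U=0, Y=1) weight 1/240
  (X=1, W=2, Z=0, V=1, U=0, Y=3) weight 1/240
  (X=1, W=2, Z=1, V=0, U=0, Y=1) weight 1/720
  (X=1, W=2, Z=1, V=0, U=0, Y=3) weight 1/720
  (X=1, W=2, Z=1, V=1, U=0, Y=1) weight 1/240
  (X=1, W=2, Z=1, V=1, U=0, Y=3) weight 1/240
  … 4 more
Group by Y:
  weight(Y=1) = 1/60
  weight(Y=3) = 1/60
Total weight = 1/60 + 1/60 = 1/30
P(Y=1 | obs) = 1/60 / 1/30 = 1/2
P(Y=3 | obs) = 1/60 / 1/30 = 1/2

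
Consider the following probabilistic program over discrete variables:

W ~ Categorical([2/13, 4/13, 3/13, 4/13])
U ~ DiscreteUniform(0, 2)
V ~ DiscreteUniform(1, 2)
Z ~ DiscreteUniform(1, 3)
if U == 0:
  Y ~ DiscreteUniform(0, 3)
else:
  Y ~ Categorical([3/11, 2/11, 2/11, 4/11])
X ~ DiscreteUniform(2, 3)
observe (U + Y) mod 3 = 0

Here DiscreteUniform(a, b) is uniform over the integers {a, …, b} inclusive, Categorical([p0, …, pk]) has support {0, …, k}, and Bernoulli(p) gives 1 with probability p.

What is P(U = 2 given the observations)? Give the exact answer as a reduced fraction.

P(U = 2 | obs) = 4/19

Enumerate traces; 192 have nonzero weight after conditioning:
  (W=0, U=0, V=1, Z=1, Y=0, X=2) weight 1/936
  (W=0, U=0, V=1, Z=1, Y=0, X=3) weight 1/936
  (W=0, U=0, V=1, Z=1, Y=3, X=2) weight 1/936
  (W=0, U=0, V=1, Z=1, Y=3, X=3) weight 1/936
  (W=0, U=0, V=1, Z=2, Y=0, X=2) weight 1/936
  (W=0, U=0, V=1, Z=2, Y=0, X=3) weight 1/936
  (W=0, U=0, V=1, Z=2, Y=3, X=2) weight 1/936
  (W=0, U=0, V=1, Z=2, Y=3, X=3) weight 1/936
  (W=0, U=1, V=1, Z=1, Y=2, X=2) weight 1/1287
  (W=0, U=2, V=1, Z=1, Y=1, X=2) weight 1/1287
  … 182 more
Group by U:
  weight(U=0) = 1/6
  weight(U=1) = 2/33
  weight(U=2) = 2/33
Total weight = 1/6 + 2/33 + 2/33 = 19/66
P(U=0 | obs) = 1/6 / 19/66 = 11/19
P(U=1 | obs) = 2/33 / 19/66 = 4/19
P(U=2 | obs) = 2/33 / 19/66 = 4/19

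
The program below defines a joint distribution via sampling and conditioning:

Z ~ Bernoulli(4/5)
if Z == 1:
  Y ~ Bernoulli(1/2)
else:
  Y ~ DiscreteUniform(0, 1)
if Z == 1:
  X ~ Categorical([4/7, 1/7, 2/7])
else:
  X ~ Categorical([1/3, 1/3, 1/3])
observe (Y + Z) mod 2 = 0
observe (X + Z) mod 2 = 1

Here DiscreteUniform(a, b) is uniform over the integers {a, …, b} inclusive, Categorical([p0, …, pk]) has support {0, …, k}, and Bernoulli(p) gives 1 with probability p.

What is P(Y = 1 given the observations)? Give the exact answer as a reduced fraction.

P(Y = 1 | obs) = 72/79

Enumerate traces; 3 have nonzero weight after conditioning:
  (Z=0, Y=0, X=1) weight 1/30
  (Z=1, Y=1, X=0) weight 8/35
  (Z=1, Y=1, X=2) weight 4/35
Group by Y:
  weight(Y=0) = 1/30
  weight(Y=1) = 12/35
Total weight = 1/30 + 12/35 = 79/210
P(Y=0 | obs) = 1/30 / 79/210 = 7/79
P(Y=1 | obs) = 12/35 / 79/210 = 72/79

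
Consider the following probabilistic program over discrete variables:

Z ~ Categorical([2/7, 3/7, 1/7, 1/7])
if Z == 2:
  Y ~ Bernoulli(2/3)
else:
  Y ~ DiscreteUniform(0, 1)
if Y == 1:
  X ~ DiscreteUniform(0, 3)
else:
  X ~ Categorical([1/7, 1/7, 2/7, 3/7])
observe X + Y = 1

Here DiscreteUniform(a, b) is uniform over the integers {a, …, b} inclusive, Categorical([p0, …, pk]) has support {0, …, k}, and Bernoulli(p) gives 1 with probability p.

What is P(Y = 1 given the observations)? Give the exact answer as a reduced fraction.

P(Y = 1 | obs) = 77/117

Enumerate traces; 8 have nonzero weight after conditioning:
  (Z=0, Y=0, X=1) weight 1/49
  (Z=0, Y=1, X=0) weight 1/28
  (Z=1, Y=0, X=1) weight 3/98
  (Z=1, Y=1, X=0) weight 3/56
  (Z=2, Y=0, X=1) weight 1/147
  (Z=2, Y=1, X=0) weight 1/42
  (Z=3, Y=0, X=1) weight 1/98
  (Z=3, Y=1, X=0) weight 1/56
Group by Y:
  weight(Y=0) = 10/147
  weight(Y=1) = 11/84
Total weight = 10/147 + 11/84 = 39/196
P(Y=0 | obs) = 10/147 / 39/196 = 40/117
P(Y=1 | obs) = 11/84 / 39/196 = 77/117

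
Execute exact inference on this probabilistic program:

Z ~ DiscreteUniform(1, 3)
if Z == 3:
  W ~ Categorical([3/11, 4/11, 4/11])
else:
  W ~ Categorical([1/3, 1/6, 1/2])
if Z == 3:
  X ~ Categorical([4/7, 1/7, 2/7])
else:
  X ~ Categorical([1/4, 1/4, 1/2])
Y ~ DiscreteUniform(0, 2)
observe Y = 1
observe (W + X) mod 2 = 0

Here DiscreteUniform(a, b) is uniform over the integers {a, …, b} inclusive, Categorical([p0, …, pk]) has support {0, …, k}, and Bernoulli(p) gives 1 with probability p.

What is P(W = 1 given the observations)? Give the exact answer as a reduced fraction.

Enumerate traces; 15 have nonzero weight after conditioning:
  (Z=1, W=0, X=0, Y=1) weight 1/108
  (Z=1, W=0, X=2, Y=1) weight 1/54
  (Z=1, W=1, X=1, Y=1) weight 1/216
  (Z=1, W=2, X=0, Y=1) weight 1/72
  (Z=1, W=2, X=2, Y=1) weight 1/36
  (Z=2, W=0, X=0, Y=1) weight 1/108
  (Z=2, W=0, X=2, Y=1) weight 1/54
  (Z=2, W=1, X=1, Y=1) weight 1/216
  … 7 more
Group by W:
  weight(W=0) = 113/1386
  weight(W=1) = 125/8316
  weight(W=2) = 109/924
Total weight = 113/1386 + 125/8316 + 109/924 = 446/2079
P(W=0 | obs) = 113/1386 / 446/2079 = 339/892
P(W=1 | obs) = 125/8316 / 446/2079 = 125/1784
P(W=2 | obs) = 109/924 / 446/2079 = 981/1784

P(W = 1 | obs) = 125/1784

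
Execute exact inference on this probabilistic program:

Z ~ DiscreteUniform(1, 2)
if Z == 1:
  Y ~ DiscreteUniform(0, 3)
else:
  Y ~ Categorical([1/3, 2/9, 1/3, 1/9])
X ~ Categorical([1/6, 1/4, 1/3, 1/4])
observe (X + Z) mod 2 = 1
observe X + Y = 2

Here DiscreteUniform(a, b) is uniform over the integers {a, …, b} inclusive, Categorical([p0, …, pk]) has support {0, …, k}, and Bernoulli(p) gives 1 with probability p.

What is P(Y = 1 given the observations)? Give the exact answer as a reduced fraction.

Enumerate traces; 3 have nonzero weight after conditioning:
  (Z=1, Y=0, X=2) weight 1/24
  (Z=1, Y=2, X=0) weight 1/48
  (Z=2, Y=1, X=1) weight 1/36
Group by Y:
  weight(Y=0) = 1/24
  weight(Y=1) = 1/36
  weight(Y=2) = 1/48
Total weight = 1/24 + 1/36 + 1/48 = 13/144
P(Y=0 | obs) = 1/24 / 13/144 = 6/13
P(Y=1 | obs) = 1/36 / 13/144 = 4/13
P(Y=2 | obs) = 1/48 / 13/144 = 3/13

P(Y = 1 | obs) = 4/13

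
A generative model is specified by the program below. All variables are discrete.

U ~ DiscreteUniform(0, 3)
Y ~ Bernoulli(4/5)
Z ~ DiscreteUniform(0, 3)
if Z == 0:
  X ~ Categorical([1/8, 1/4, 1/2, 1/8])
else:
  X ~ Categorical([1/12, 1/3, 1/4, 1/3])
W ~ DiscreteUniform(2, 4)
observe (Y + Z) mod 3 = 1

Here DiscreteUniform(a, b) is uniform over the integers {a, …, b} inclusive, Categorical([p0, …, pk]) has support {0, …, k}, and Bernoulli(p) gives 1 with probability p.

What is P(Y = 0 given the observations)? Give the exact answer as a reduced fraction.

P(Y = 0 | obs) = 1/9

Enumerate traces; 144 have nonzero weight after conditioning:
  (U=0, Y=0, Z=1, X=0, W=2) weight 1/2880
  (U=0, Y=0, Z=1, X=0, W=3) weight 1/2880
  (U=0, Y=0, Z=1, X=0, W=4) weight 1/2880
  (U=0, Y=0, Z=1, X=1, W=2) weight 1/720
  (U=0, Y=0, Z=1, X=1, W=3) weight 1/720
  (U=0, Y=0, Z=1, X=1, W=4) weight 1/720
  (U=0, Y=0, Z=1, X=2, W=2) weight 1/960
  (U=0, Y=0, Z=1, X=2, W=3) weight 1/960
  (U=0, Y=1, Z=0, X=0, W=2) weight 1/480
  … 135 more
Group by Y:
  weight(Y=0) = 1/20
  weight(Y=1) = 2/5
Total weight = 1/20 + 2/5 = 9/20
P(Y=0 | obs) = 1/20 / 9/20 = 1/9
P(Y=1 | obs) = 2/5 / 9/20 = 8/9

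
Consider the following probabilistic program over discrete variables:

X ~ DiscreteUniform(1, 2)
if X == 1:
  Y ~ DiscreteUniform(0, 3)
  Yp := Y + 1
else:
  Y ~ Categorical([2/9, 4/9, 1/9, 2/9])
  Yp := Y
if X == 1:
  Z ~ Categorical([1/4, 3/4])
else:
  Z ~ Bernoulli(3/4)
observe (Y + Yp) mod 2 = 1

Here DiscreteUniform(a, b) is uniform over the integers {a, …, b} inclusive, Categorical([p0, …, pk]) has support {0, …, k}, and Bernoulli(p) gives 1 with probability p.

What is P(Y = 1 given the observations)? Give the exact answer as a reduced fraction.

Enumerate traces; 8 have nonzero weight after conditioning:
  (X=1, Y=0, Z=0) weight 1/32
  (X=1, Y=0, Z=1) weight 3/32
  (X=1, Y=1, Z=0) weight 1/32
  (X=1, Y=1, Z=1) weight 3/32
  (X=1, Y=2, Z=0) weight 1/32
  (X=1, Y=2, Z=1) weight 3/32
  (X=1, Y=3, Z=0) weight 1/32
  (X=1, Y=3, Z=1) weight 3/32
Group by Y:
  weight(Y=0) = 1/8
  weight(Y=1) = 1/8
  weight(Y=2) = 1/8
  weight(Y=3) = 1/8
Total weight = 1/8 + 1/8 + 1/8 + 1/8 = 1/2
P(Y=0 | obs) = 1/8 / 1/2 = 1/4
P(Y=1 | obs) = 1/8 / 1/2 = 1/4
P(Y=2 | obs) = 1/8 / 1/2 = 1/4
P(Y=3 | obs) = 1/8 / 1/2 = 1/4

P(Y = 1 | obs) = 1/4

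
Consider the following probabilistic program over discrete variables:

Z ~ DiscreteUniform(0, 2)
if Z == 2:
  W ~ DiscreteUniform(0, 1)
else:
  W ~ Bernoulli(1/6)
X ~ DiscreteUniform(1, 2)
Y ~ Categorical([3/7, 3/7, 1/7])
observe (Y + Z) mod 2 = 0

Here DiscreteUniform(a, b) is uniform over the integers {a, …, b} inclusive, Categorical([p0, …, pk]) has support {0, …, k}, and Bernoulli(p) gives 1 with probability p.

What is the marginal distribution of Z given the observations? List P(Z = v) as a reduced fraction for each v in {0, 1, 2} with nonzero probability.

Enumerate traces; 20 have nonzero weight after conditioning:
  (Z=0, W=0, X=1, Y=0) weight 5/84
  (Z=0, W=0, X=1, Y=2) weight 5/252
  (Z=0, W=0, X=2, Y=0) weight 5/84
  (Z=0, W=0, X=2, Y=2) weight 5/252
  (Z=0, W=1, X=1, Y=0) weight 1/84
  (Z=0, W=1, X=1, Y=2) weight 1/252
  (Z=0, W=1, X=2, Y=0) weight 1/84
  (Z=0, W=1, X=2, Y=2) weight 1/252
  (Z=1, W=0, X=1, Y=1) weight 5/84
  (Z=2, W=0, X=1, Y=0) weight 1/28
  … 10 more
Group by Z:
  weight(Z=0) = 4/21
  weight(Z=1) = 1/7
  weight(Z=2) = 4/21
Total weight = 4/21 + 1/7 + 4/21 = 11/21
P(Z=0 | obs) = 4/21 / 11/21 = 4/11
P(Z=1 | obs) = 1/7 / 11/21 = 3/11
P(Z=2 | obs) = 4/21 / 11/21 = 4/11

P(Z=0) = 4/11, P(Z=1) = 3/11, P(Z=2) = 4/11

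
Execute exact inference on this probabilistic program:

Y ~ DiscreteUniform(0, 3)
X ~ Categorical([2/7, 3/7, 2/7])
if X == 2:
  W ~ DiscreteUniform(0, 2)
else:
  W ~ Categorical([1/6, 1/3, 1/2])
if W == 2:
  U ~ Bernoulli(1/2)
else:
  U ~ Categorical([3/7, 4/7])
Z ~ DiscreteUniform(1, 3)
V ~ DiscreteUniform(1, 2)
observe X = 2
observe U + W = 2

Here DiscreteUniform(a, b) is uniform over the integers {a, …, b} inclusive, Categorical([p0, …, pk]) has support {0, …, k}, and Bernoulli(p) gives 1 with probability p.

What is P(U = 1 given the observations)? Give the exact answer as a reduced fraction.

Enumerate traces; 48 have nonzero weight after conditioning:
  (Y=0, X=2, W=1, U=1, Z=1, V=1) weight 1/441
  (Y=0, X=2, W=1, U=1, Z=1, V=2) weight 1/441
  (Y=0, X=2, W=1, U=1, Z=2, V=1) weight 1/441
  (Y=0, X=2, W=1, U=1, Z=2, V=2) weight 1/441
  (Y=0, X=2, W=1, U=1, Z=3, V=1) weight 1/441
  (Y=0, X=2, W=1, U=1, Z=3, V=2) weight 1/441
  (Y=0, X=2, W=2, U=0, Z=1, V=1) weight 1/504
  (Y=0, X=2, W=2, U=0, Z=1, V=2) weight 1/504
  … 40 more
Group by U:
  weight(U=0) = 1/21
  weight(U=1) = 8/147
Total weight = 1/21 + 8/147 = 5/49
P(U=0 | obs) = 1/21 / 5/49 = 7/15
P(U=1 | obs) = 8/147 / 5/49 = 8/15

P(U = 1 | obs) = 8/15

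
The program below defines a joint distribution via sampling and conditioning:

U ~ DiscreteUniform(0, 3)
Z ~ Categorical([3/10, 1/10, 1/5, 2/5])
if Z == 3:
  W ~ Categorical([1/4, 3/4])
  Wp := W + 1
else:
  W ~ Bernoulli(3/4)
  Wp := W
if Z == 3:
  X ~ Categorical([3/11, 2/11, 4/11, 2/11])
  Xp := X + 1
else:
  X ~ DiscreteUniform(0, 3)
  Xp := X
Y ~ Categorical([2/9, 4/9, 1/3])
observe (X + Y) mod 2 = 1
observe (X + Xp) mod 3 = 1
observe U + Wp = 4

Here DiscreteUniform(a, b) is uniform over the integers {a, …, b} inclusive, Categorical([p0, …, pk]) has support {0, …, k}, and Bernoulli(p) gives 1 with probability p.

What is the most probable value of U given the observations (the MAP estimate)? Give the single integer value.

Enumerate traces; 9 have nonzero weight after conditioning:
  (U=2, Z=3, W=1, X=0, Y=1) weight 1/110
  (U=2, Z=3, W=1, X=3, Y=0) weight 1/330
  (U=2, Z=3, W=1, X=3, Y=2) weight 1/220
  (U=3, Z=0, W=1, X=2, Y=1) weight 1/160
  (U=3, Z=1, W=1, X=2, Y=1) weight 1/480
  (U=3, Z=2, W=1, X=2, Y=1) weight 1/240
  (U=3, Z=3, W=0, X=0, Y=1) weight 1/330
  (U=3, Z=3, W=0, X=3, Y=0) weight 1/990
  … 1 more
Group by U:
  weight(U=2) = 1/60
  weight(U=3) = 13/720
Total weight = 1/60 + 13/720 = 5/144
P(U=2 | obs) = 1/60 / 5/144 = 12/25
P(U=3 | obs) = 13/720 / 5/144 = 13/25
argmax = 3

argmax_v P(U = v | obs) = 3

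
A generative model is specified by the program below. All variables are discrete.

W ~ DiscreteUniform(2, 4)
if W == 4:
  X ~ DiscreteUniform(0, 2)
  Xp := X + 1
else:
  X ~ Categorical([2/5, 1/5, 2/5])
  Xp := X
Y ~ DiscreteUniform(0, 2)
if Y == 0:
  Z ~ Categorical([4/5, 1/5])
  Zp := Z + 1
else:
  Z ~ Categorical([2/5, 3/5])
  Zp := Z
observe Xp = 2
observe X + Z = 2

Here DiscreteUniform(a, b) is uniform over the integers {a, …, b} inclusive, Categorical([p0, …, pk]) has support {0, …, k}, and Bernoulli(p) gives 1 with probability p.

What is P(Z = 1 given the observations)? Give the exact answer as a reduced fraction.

Enumerate traces; 9 have nonzero weight after conditioning:
  (W=2, X=2, Y=0, Z=0) weight 8/225
  (W=2, X=2, Y=1, Z=0) weight 4/225
  (W=2, X=2, Y=2, Z=0) weight 4/225
  (W=3, X=2, Y=0, Z=0) weight 8/225
  (W=3, X=2, Y=1, Z=0) weight 4/225
  (W=3, X=2, Y=2, Z=0) weight 4/225
  (W=4, X=1, Y=0, Z=1) weight 1/135
  (W=4, X=1, Y=1, Z=1) weight 1/45
  … 1 more
Group by Z:
  weight(Z=0) = 32/225
  weight(Z=1) = 7/135
Total weight = 32/225 + 7/135 = 131/675
P(Z=0 | obs) = 32/225 / 131/675 = 96/131
P(Z=1 | obs) = 7/135 / 131/675 = 35/131

P(Z = 1 | obs) = 35/131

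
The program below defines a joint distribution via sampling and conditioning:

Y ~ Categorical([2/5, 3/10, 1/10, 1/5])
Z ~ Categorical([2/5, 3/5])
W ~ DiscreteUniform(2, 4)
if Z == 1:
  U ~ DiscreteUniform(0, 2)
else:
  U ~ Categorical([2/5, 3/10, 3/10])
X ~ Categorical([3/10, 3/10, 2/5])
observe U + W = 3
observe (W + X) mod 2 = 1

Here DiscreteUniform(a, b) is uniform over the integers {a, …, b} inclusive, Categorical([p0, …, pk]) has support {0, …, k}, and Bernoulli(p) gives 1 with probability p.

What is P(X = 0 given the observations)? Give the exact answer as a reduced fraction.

P(X = 0 | obs) = 9/29

Enumerate traces; 24 have nonzero weight after conditioning:
  (Y=0, Z=0, W=2, U=1, X=1) weight 3/625
  (Y=0, Z=0, W=3, U=0, X=0) weight 4/625
  (Y=0, Z=0, W=3, U=0, X=2) weight 16/1875
  (Y=0, Z=1, W=2, U=1, X=1) weight 1/125
  (Y=0, Z=1, W=3, U=0, X=0) weight 1/125
  (Y=0, Z=1, W=3, U=0, X=2) weight 4/375
  (Y=1, Z=0, W=2, U=1, X=1) weight 9/2500
  (Y=1, Z=0, W=3, U=0, X=0) weight 3/625
  … 16 more
Group by X:
  weight(X=0) = 9/250
  weight(X=1) = 4/125
  weight(X=2) = 6/125
Total weight = 9/250 + 4/125 + 6/125 = 29/250
P(X=0 | obs) = 9/250 / 29/250 = 9/29
P(X=1 | obs) = 4/125 / 29/250 = 8/29
P(X=2 | obs) = 6/125 / 29/250 = 12/29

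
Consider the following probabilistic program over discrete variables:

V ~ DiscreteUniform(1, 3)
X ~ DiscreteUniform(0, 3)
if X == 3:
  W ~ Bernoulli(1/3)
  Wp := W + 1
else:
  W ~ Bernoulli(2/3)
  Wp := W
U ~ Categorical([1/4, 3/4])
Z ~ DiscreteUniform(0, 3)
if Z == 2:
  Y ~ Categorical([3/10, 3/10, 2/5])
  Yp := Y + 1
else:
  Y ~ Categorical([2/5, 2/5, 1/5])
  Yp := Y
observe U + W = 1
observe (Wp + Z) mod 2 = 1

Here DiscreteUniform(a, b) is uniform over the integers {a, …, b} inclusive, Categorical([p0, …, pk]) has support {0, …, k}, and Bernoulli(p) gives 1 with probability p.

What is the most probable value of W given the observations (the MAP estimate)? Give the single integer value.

argmax_v P(W = v | obs) = 0

Enumerate traces; 144 have nonzero weight after conditioning:
  (V=1, X=0, W=0, U=1, Z=1, Y=0) weight 1/480
  (V=1, X=0, W=0, U=1, Z=1, Y=1) weight 1/480
  (V=1, X=0, W=0, U=1, Z=1, Y=2) weight 1/960
  (V=1, X=0, W=0, U=1, Z=3, Y=0) weight 1/480
  (V=1, X=0, W=0, U=1, Z=3, Y=1) weight 1/480
  (V=1, X=0, W=0, U=1, Z=3, Y=2) weight 1/960
  (V=1, X=0, W=1, U=0, Z=0, Y=0) weight 1/720
  (V=1, X=0, W=1, U=0, Z=0, Y=1) weight 1/720
  … 136 more
Group by W:
  weight(W=0) = 5/32
  weight(W=1) = 7/96
Total weight = 5/32 + 7/96 = 11/48
P(W=0 | obs) = 5/32 / 11/48 = 15/22
P(W=1 | obs) = 7/96 / 11/48 = 7/22
argmax = 0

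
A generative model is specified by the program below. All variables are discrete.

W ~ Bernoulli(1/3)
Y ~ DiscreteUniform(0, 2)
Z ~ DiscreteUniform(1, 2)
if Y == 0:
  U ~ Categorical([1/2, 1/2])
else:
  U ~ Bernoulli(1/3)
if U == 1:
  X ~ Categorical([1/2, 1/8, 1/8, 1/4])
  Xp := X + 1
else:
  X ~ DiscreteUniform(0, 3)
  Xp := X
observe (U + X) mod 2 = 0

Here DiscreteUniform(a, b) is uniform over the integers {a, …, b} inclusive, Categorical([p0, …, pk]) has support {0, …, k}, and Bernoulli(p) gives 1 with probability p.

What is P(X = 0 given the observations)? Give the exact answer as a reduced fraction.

Enumerate traces; 48 have nonzero weight after conditioning:
  (W=0, Y=0, Z=1, U=0, X=0) weight 1/72
  (W=0, Y=0, Z=1, U=0, X=2) weight 1/72
  (W=0, Y=0, Z=1, U=1, X=1) weight 1/144
  (W=0, Y=0, Z=1, U=1, X=3) weight 1/72
  (W=0, Y=0, Z=2, U=0, X=0) weight 1/72
  (W=0, Y=0, Z=2, U=0, X=2) weight 1/72
  (W=0, Y=0, Z=2, U=1, X=1) weight 1/144
  (W=0, Y=0, Z=2, U=1, X=3) weight 1/72
  … 40 more
Group by X:
  weight(X=0) = 11/72
  weight(X=1) = 7/144
  weight(X=2) = 11/72
  weight(X=3) = 7/72
Total weight = 11/72 + 7/144 + 11/72 + 7/72 = 65/144
P(X=0 | obs) = 11/72 / 65/144 = 22/65
P(X=1 | obs) = 7/144 / 65/144 = 7/65
P(X=2 | obs) = 11/72 / 65/144 = 22/65
P(X=3 | obs) = 7/72 / 65/144 = 14/65

P(X = 0 | obs) = 22/65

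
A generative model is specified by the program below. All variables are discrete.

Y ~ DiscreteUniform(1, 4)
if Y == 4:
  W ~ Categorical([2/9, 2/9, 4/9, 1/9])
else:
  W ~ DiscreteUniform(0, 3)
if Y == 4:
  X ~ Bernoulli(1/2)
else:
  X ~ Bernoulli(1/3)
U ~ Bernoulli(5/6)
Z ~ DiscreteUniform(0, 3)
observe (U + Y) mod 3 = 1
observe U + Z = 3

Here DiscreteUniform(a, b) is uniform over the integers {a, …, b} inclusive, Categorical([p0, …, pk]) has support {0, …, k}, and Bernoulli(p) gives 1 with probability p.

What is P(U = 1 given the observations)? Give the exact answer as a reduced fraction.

Enumerate traces; 24 have nonzero weight after conditioning:
  (Y=1, W=0, X=0, U=0, Z=3) weight 1/576
  (Y=1, W=0, X=1, U=0, Z=3) weight 1/1152
  (Y=1, W=1, X=0, U=0, Z=3) weight 1/576
  (Y=1, W=1, X=1, U=0, Z=3) weight 1/1152
  (Y=1, W=2, X=0, U=0, Z=3) weight 1/576
  (Y=1, W=2, X=1, U=0, Z=3) weight 1/1152
  (Y=1, W=3, X=0, U=0, Z=3) weight 1/576
  (Y=1, W=3, X=1, U=0, Z=3) weight 1/1152
  (Y=3, W=0, X=0, U=1, Z=2) weight 5/576
  … 15 more
Group by U:
  weight(U=0) = 1/48
  weight(U=1) = 5/96
Total weight = 1/48 + 5/96 = 7/96
P(U=0 | obs) = 1/48 / 7/96 = 2/7
P(U=1 | obs) = 5/96 / 7/96 = 5/7

P(U = 1 | obs) = 5/7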